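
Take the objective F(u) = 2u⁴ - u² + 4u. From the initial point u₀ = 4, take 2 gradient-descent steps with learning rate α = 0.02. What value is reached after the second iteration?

F′(u) = 8u³ - 2u + 4
u₁ = 4 − 0.02·508 = -6.16
u₂ = -6.16 − 0.02·(-1853.639168) = 30.91278336

30.91278336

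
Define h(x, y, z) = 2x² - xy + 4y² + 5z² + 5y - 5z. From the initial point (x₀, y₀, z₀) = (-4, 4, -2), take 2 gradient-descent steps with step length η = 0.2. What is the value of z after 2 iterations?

∇h = (4x - y, -x + 8y + 5, 10z - 5)
(x₁, y₁, z₁) = (-4, 4, -2) − 0.2·(-20, 41, -25) = (0, -4.2, 3)
(x₂, y₂, z₂) = (0, -4.2, 3) − 0.2·(4.2, -28.6, 25) = (-0.84, 1.52, -2)
z = -2

-2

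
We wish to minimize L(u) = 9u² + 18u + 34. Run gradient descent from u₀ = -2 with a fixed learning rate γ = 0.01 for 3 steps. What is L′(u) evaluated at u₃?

-9.924624

L′(u) = 18u + 18
u₁ = -2 − 0.01·(-18) = -1.82
u₂ = -1.82 − 0.01·(-14.76) = -1.6724
u₃ = -1.6724 − 0.01·(-12.1032) = -1.551368
L′(u) at (-1.551368) = -9.924624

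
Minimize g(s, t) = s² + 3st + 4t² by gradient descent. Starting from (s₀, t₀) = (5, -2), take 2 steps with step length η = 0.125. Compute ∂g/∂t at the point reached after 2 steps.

-1.265625

∇g = (2s + 3t, 3s + 8t)
(s₁, t₁) = (5, -2) − 0.125·(4, -1) = (4.5, -1.875)
(s₂, t₂) = (4.5, -1.875) − 0.125·(3.375, -1.5) = (4.078125, -1.6875)
∂g/∂t at (4.078125, -1.6875) = -1.265625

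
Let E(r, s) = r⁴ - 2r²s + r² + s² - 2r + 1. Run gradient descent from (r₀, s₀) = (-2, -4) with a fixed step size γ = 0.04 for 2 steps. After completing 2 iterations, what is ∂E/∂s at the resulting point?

∇E = (4r³ - 4rs + 2r - 2, -2r² + 2s)
(r₁, s₁) = (-2, -4) − 0.04·(-70, -16) = (0.8, -3.36)
(r₂, s₂) = (0.8, -3.36) − 0.04·(12.4, -8) = (0.304, -3.04)
∂E/∂s at (0.304, -3.04) = -6.264832

-6.264832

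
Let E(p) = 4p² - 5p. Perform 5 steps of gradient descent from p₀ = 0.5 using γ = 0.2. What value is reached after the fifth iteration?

E′(p) = 8p - 5
p₁ = 0.5 − 0.2·(-1) = 0.7
p₂ = 0.7 − 0.2·0.6 = 0.58
p₃ = 0.58 − 0.2·(-0.36) = 0.652
p₄ = 0.652 − 0.2·0.216 = 0.6088
p₅ = 0.6088 − 0.2·(-0.1296) = 0.63472

0.63472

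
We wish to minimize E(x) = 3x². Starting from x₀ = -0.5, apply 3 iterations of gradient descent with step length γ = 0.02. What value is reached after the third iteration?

-0.340736

E′(x) = 6x
Step 1: E′(-0.5) = -3; x₁ = -0.5 − 0.02·(-3) = -0.44
Step 2: E′(-0.44) = -2.64; x₂ = -0.44 − 0.02·(-2.64) = -0.3872
Step 3: E′(-0.3872) = -2.3232; x₃ = -0.3872 − 0.02·(-2.3232) = -0.340736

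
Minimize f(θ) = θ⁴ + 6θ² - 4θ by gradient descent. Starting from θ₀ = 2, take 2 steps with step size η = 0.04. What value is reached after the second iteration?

f′(θ) = 4θ³ + 12θ - 4
Step 1: f′(2) = 52; θ₁ = 2 − 0.04·52 = -0.08
Step 2: f′(-0.08) = -4.962048; θ₂ = -0.08 − 0.04·(-4.962048) = 0.11848192

0.11848192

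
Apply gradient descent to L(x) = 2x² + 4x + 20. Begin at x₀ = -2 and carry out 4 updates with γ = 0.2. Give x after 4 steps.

-1.0016

L′(x) = 4x + 4
x₁ = -2 − 0.2·(-4) = -1.2
x₂ = -1.2 − 0.2·(-0.8) = -1.04
x₃ = -1.04 − 0.2·(-0.16) = -1.008
x₄ = -1.008 − 0.2·(-0.032) = -1.0016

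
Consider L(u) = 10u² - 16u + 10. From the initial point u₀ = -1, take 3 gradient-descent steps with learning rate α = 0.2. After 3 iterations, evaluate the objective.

23623.2

L′(u) = 20u - 16
u₁ = -1 − 0.2·(-36) = 6.2
u₂ = 6.2 − 0.2·108 = -15.4
u₃ = -15.4 − 0.2·(-324) = 49.4
L(49.4) = 23623.2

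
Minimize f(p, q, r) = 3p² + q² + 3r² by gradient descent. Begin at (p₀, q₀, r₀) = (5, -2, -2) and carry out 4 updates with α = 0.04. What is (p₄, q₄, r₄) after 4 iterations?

(1.6681088, -1.43278592, -0.66724352)

∇f = (6p, 2q, 6r)
(p₁, q₁, r₁) = (5, -2, -2) − 0.04·(30, -4, -12) = (3.8, -1.84, -1.52)
(p₂, q₂, r₂) = (3.8, -1.84, -1.52) − 0.04·(22.8, -3.68, -9.12) = (2.888, -1.6928, -1.1552)
(p₃, q₃, r₃) = (2.888, -1.6928, -1.1552) − 0.04·(17.328, -3.3856, -6.9312) = (2.19488, -1.557376, -0.877952)
(p₄, q₄, r₄) = (2.19488, -1.557376, -0.877952) − 0.04·(13.16928, -3.114752, -5.267712) = (1.6681088, -1.43278592, -0.66724352)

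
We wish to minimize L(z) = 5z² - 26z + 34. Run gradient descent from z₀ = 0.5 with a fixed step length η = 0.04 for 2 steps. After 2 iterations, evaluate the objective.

3.05768

L′(z) = 10z - 26
Step 1: L′(0.5) = -21; z₁ = 0.5 − 0.04·(-21) = 1.34
Step 2: L′(1.34) = -12.6; z₂ = 1.34 − 0.04·(-12.6) = 1.844
L(1.844) = 3.05768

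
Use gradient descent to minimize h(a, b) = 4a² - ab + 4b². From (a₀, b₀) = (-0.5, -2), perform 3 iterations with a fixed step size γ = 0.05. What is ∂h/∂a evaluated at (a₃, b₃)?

-1.2799375

∇h = (8a - b, -a + 8b)
(a₁, b₁) = (-0.5, -2) − 0.05·(-2, -15.5) = (-0.4, -1.225)
(a₂, b₂) = (-0.4, -1.225) − 0.05·(-1.975, -9.4) = (-0.30125, -0.755)
(a₃, b₃) = (-0.30125, -0.755) − 0.05·(-1.655, -5.73875) = (-0.2185, -0.4680625)
∂h/∂a at (-0.2185, -0.4680625) = -1.2799375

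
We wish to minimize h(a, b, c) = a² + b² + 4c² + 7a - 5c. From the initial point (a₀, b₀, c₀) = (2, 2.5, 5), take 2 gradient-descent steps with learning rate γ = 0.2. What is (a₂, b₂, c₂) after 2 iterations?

∇h = (2a + 7, 2b, 8c - 5)
(a₁, b₁, c₁) = (2, 2.5, 5) − 0.2·(11, 5, 35) = (-0.2, 1.5, -2)
(a₂, b₂, c₂) = (-0.2, 1.5, -2) − 0.2·(6.6, 3, -21) = (-1.52, 0.9, 2.2)

(-1.52, 0.9, 2.2)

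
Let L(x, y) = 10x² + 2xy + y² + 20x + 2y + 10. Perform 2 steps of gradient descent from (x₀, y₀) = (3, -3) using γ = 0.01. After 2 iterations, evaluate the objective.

∇L = (20x + 2y + 20, 2x + 2y + 2)
(x₁, y₁) = (3, -3) − 0.01·(74, 2) = (2.26, -3.02)
(x₂, y₂) = (2.26, -3.02) − 0.01·(59.16, 0.48) = (1.6684, -3.0248)
L(1.6684, -3.0248) = 64.210248

64.210248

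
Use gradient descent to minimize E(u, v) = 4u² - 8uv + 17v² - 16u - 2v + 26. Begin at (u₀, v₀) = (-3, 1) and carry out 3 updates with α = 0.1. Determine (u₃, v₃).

∇E = (8u - 8v - 16, -8u + 34v - 2)
(u₁, v₁) = (-3, 1) − 0.1·(-48, 56) = (1.8, -4.6)
(u₂, v₂) = (1.8, -4.6) − 0.1·(35.2, -172.8) = (-1.72, 12.68)
(u₃, v₃) = (-1.72, 12.68) − 0.1·(-131.2, 442.88) = (11.4, -31.608)

(11.4, -31.608)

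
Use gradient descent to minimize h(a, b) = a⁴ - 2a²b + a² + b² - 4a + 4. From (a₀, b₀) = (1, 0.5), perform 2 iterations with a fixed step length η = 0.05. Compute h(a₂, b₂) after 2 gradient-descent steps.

∇h = (4a³ - 4ab + 2a - 4, -2a² + 2b)
Step 1: at (1, 0.5), ∇h = (0, -1) → (1, 0.5) − 0.05·(0, -1) = (1, 0.55)
Step 2: at (1, 0.55), ∇h = (-0.2, -0.9) → (1, 0.55) − 0.05·(-0.2, -0.9) = (1.01, 0.595)
h(1.01, 0.595) = 1.16081001

1.16081001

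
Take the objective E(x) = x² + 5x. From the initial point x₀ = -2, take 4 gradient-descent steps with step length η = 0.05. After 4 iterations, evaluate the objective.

E′(x) = 2x + 5
x₁ = -2 − 0.05·1 = -2.05
x₂ = -2.05 − 0.05·0.9 = -2.095
x₃ = -2.095 − 0.05·0.81 = -2.1355
x₄ = -2.1355 − 0.05·0.729 = -2.17195
E(-2.17195) = -6.1423831975

-6.1423831975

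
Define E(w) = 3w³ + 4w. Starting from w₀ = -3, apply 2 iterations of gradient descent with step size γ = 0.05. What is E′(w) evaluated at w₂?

8710.639462890625

E′(w) = 9w² + 4
w₁ = -3 − 0.05·85 = -7.25
w₂ = -7.25 − 0.05·477.0625 = -31.103125
E′(w) at (-31.103125) = 8710.639462890625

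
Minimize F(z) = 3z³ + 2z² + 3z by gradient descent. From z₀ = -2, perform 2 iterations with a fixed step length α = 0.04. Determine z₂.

F′(z) = 9z² + 4z + 3
Step 1: F′(-2) = 31; z₁ = -2 − 0.04·31 = -3.24
Step 2: F′(-3.24) = 84.5184; z₂ = -3.24 − 0.04·84.5184 = -6.620736

-6.620736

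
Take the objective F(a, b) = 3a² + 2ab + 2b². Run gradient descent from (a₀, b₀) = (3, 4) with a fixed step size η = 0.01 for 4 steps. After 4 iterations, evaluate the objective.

∇F = (6a + 2b, 2a + 4b)
(a₁, b₁) = (3, 4) − 0.01·(26, 22) = (2.74, 3.78)
(a₂, b₂) = (2.74, 3.78) − 0.01·(24, 20.6) = (2.5, 3.574)
(a₃, b₃) = (2.5, 3.574) − 0.01·(22.148, 19.296) = (2.27852, 3.38104)
(a₄, b₄) = (2.27852, 3.38104) − 0.01·(20.4332, 18.0812) = (2.074188, 3.200228)
F(2.074188, 3.200228) = 46.665435111728

46.665435111728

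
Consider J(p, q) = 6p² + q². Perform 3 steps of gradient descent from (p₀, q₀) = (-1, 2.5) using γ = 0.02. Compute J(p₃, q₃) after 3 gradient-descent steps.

6.048435757056

∇J = (12p, 2q)
(p₁, q₁) = (-1, 2.5) − 0.02·(-12, 5) = (-0.76, 2.4)
(p₂, q₂) = (-0.76, 2.4) − 0.02·(-9.12, 4.8) = (-0.5776, 2.304)
(p₃, q₃) = (-0.5776, 2.304) − 0.02·(-6.9312, 4.608) = (-0.438976, 2.21184)
J(-0.438976, 2.21184) = 6.048435757056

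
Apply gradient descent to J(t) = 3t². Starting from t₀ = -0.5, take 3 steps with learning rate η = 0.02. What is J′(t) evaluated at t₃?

-2.044416

J′(t) = 6t
Step 1: J′(-0.5) = -3; t₁ = -0.5 − 0.02·(-3) = -0.44
Step 2: J′(-0.44) = -2.64; t₂ = -0.44 − 0.02·(-2.64) = -0.3872
Step 3: J′(-0.3872) = -2.3232; t₃ = -0.3872 − 0.02·(-2.3232) = -0.340736
J′(t) at (-0.340736) = -2.044416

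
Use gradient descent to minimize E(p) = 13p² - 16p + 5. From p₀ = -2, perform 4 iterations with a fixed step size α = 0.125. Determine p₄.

E′(p) = 26p - 16
Step 1: E′(-2) = -68; p₁ = -2 − 0.125·(-68) = 6.5
Step 2: E′(6.5) = 153; p₂ = 6.5 − 0.125·153 = -12.625
Step 3: E′(-12.625) = -344.25; p₃ = -12.625 − 0.125·(-344.25) = 30.40625
Step 4: E′(30.40625) = 774.5625; p₄ = 30.40625 − 0.125·774.5625 = -66.4140625

-66.4140625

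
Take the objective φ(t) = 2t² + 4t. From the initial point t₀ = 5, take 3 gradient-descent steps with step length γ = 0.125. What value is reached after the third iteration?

-0.25

φ′(t) = 4t + 4
t₁ = 5 − 0.125·24 = 2
t₂ = 2 − 0.125·12 = 0.5
t₃ = 0.5 − 0.125·6 = -0.25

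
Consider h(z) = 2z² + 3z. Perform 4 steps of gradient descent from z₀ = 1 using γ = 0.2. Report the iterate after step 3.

h′(z) = 4z + 3
Step 1: h′(1) = 7; z₁ = 1 − 0.2·7 = -0.4
Step 2: h′(-0.4) = 1.4; z₂ = -0.4 − 0.2·1.4 = -0.68
Step 3: h′(-0.68) = 0.28; z₃ = -0.68 − 0.2·0.28 = -0.736

-0.736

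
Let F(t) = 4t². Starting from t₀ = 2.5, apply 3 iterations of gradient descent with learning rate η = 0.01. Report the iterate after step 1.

2.3

F′(t) = 8t
Step 1: F′(2.5) = 20; t₁ = 2.5 − 0.01·20 = 2.3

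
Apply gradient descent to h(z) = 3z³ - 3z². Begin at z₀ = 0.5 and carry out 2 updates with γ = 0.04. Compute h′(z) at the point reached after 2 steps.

h′(z) = 9z² - 6z
z₁ = 0.5 − 0.04·(-0.75) = 0.53
z₂ = 0.53 − 0.04·(-0.6519) = 0.556076
h′(z) at (0.556076) = -0.553471340016

-0.553471340016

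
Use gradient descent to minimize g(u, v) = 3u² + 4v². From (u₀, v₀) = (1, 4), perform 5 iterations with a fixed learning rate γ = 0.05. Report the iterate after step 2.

(0.49, 1.44)

∇g = (6u, 8v)
Step 1: at (1, 4), ∇g = (6, 32) → (1, 4) − 0.05·(6, 32) = (0.7, 2.4)
Step 2: at (0.7, 2.4), ∇g = (4.2, 19.2) → (0.7, 2.4) − 0.05·(4.2, 19.2) = (0.49, 1.44)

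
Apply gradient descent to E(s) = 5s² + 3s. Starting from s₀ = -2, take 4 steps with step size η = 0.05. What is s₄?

-0.40625

E′(s) = 10s + 3
Step 1: E′(-2) = -17; s₁ = -2 − 0.05·(-17) = -1.15
Step 2: E′(-1.15) = -8.5; s₂ = -1.15 − 0.05·(-8.5) = -0.725
Step 3: E′(-0.725) = -4.25; s₃ = -0.725 − 0.05·(-4.25) = -0.5125
Step 4: E′(-0.5125) = -2.125; s₄ = -0.5125 − 0.05·(-2.125) = -0.40625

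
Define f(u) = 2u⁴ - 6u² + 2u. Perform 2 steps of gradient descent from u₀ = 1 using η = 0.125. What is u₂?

0.921875

f′(u) = 8u³ - 12u + 2
u₁ = 1 − 0.125·(-2) = 1.25
u₂ = 1.25 − 0.125·2.625 = 0.921875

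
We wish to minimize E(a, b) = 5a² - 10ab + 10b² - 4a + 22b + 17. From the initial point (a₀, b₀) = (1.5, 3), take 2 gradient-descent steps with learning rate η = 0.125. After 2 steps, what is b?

∇E = (10a - 10b - 4, -10a + 20b + 22)
(a₁, b₁) = (1.5, 3) − 0.125·(-19, 67) = (3.875, -5.375)
(a₂, b₂) = (3.875, -5.375) − 0.125·(88.5, -124.25) = (-7.1875, 10.15625)
b = 10.15625

10.15625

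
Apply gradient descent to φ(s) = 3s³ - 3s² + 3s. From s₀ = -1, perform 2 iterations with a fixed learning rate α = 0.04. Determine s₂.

φ′(s) = 9s² - 6s + 3
Step 1: φ′(-1) = 18; s₁ = -1 − 0.04·18 = -1.72
Step 2: φ′(-1.72) = 39.9456; s₂ = -1.72 − 0.04·39.9456 = -3.317824

-3.317824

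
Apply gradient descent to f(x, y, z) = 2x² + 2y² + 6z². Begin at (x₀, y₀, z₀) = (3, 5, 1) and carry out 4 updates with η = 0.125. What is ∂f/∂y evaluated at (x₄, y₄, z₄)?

∇f = (4x, 4y, 12z)
(x₁, y₁, z₁) = (3, 5, 1) − 0.125·(12, 20, 12) = (1.5, 2.5, -0.5)
(x₂, y₂, z₂) = (1.5, 2.5, -0.5) − 0.125·(6, 10, -6) = (0.75, 1.25, 0.25)
(x₃, y₃, z₃) = (0.75, 1.25, 0.25) − 0.125·(3, 5, 3) = (0.375, 0.625, -0.125)
(x₄, y₄, z₄) = (0.375, 0.625, -0.125) − 0.125·(1.5, 2.5, -1.5) = (0.1875, 0.3125, 0.0625)
∂f/∂y at (0.1875, 0.3125, 0.0625) = 1.25

1.25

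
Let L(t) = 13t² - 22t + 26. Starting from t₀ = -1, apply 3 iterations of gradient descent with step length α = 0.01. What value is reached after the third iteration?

L′(t) = 26t - 22
Step 1: L′(-1) = -48; t₁ = -1 − 0.01·(-48) = -0.52
Step 2: L′(-0.52) = -35.52; t₂ = -0.52 − 0.01·(-35.52) = -0.1648
Step 3: L′(-0.1648) = -26.2848; t₃ = -0.1648 − 0.01·(-26.2848) = 0.098048

0.098048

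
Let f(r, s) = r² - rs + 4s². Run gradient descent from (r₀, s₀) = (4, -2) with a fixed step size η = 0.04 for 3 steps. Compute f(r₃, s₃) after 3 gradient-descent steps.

∇f = (2r - s, -r + 8s)
(r₁, s₁) = (4, -2) − 0.04·(10, -20) = (3.6, -1.2)
(r₂, s₂) = (3.6, -1.2) − 0.04·(8.4, -13.2) = (3.264, -0.672)
(r₃, s₃) = (3.264, -0.672) − 0.04·(7.2, -8.64) = (2.976, -0.3264)
f(2.976, -0.3264) = 10.25409024

10.25409024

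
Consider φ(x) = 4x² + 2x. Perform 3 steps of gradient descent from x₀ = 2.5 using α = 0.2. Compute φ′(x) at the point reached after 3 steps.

φ′(x) = 8x + 2
x₁ = 2.5 − 0.2·22 = -1.9
x₂ = -1.9 − 0.2·(-13.2) = 0.74
x₃ = 0.74 − 0.2·7.92 = -0.844
φ′(x) at (-0.844) = -4.752

-4.752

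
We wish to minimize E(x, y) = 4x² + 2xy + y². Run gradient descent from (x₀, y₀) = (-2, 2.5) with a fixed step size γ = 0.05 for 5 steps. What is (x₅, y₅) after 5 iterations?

(-0.668455, 1.96133)

∇E = (8x + 2y, 2x + 2y)
Step 1: at (-2, 2.5), ∇E = (-11, 1) → (-2, 2.5) − 0.05·(-11, 1) = (-1.45, 2.45)
Step 2: at (-1.45, 2.45), ∇E = (-6.7, 2) → (-1.45, 2.45) − 0.05·(-6.7, 2) = (-1.115, 2.35)
Step 3: at (-1.115, 2.35), ∇E = (-4.22, 2.47) → (-1.115, 2.35) − 0.05·(-4.22, 2.47) = (-0.904, 2.2265)
Step 4: at (-0.904, 2.2265), ∇E = (-2.779, 2.645) → (-0.904, 2.2265) − 0.05·(-2.779, 2.645) = (-0.76505, 2.09425)
Step 5: at (-0.76505, 2.09425), ∇E = (-1.9319, 2.6584) → (-0.76505, 2.09425) − 0.05·(-1.9319, 2.6584) = (-0.668455, 1.96133)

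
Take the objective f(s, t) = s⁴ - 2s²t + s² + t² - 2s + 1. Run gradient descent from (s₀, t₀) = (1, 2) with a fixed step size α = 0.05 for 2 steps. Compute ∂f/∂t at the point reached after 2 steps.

∇f = (4s³ - 4st + 2s - 2, -2s² + 2t)
(s₁, t₁) = (1, 2) − 0.05·(-4, 2) = (1.2, 1.9)
(s₂, t₂) = (1.2, 1.9) − 0.05·(-1.808, 0.92) = (1.2904, 1.854)
∂f/∂t at (1.2904, 1.854) = 0.37773568

0.37773568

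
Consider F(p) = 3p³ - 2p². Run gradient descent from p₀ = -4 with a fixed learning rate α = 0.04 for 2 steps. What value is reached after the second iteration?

F′(p) = 9p² - 4p
p₁ = -4 − 0.04·160 = -10.4
p₂ = -10.4 − 0.04·1015.04 = -51.0016

-51.0016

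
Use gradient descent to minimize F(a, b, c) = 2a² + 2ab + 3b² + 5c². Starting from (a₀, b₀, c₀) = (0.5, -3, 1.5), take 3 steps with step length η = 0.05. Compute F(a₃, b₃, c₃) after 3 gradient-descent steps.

∇F = (4a + 2b, 2a + 6b, 10c)
(a₁, b₁, c₁) = (0.5, -3, 1.5) − 0.05·(-4, -17, 15) = (0.7, -2.15, 0.75)
(a₂, b₂, c₂) = (0.7, -2.15, 0.75) − 0.05·(-1.5, -11.5, 7.5) = (0.775, -1.575, 0.375)
(a₃, b₃, c₃) = (0.775, -1.575, 0.375) − 0.05·(-0.05, -7.9, 3.75) = (0.7775, -1.18, 0.1875)
F(0.7775, -1.18, 0.1875) = 3.72709375

3.72709375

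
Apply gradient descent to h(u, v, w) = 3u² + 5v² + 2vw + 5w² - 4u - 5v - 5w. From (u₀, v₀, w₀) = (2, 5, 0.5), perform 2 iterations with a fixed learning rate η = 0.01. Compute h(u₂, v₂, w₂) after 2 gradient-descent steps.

∇h = (6u - 4, 10v + 2w - 5, 2v + 10w - 5)
Step 1: at (2, 5, 0.5), ∇h = (8, 46, 10) → (2, 5, 0.5) − 0.01·(8, 46, 10) = (1.92, 4.54, 0.4)
Step 2: at (1.92, 4.54, 0.4), ∇h = (7.52, 41.2, 8.08) → (1.92, 4.54, 0.4) − 0.01·(7.52, 41.2, 8.08) = (1.8448, 4.128, 0.3192)
h(1.8448, 4.128, 0.3192) = 68.94133952

68.94133952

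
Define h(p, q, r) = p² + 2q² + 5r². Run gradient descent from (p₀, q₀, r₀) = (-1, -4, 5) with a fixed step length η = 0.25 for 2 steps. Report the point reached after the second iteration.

(-0.25, 0, 11.25)

∇h = (2p, 4q, 10r)
Step 1: at (-1, -4, 5), ∇h = (-2, -16, 50) → (-1, -4, 5) − 0.25·(-2, -16, 50) = (-0.5, 0, -7.5)
Step 2: at (-0.5, 0, -7.5), ∇h = (-1, 0, -75) → (-0.5, 0, -7.5) − 0.25·(-1, 0, -75) = (-0.25, 0, 11.25)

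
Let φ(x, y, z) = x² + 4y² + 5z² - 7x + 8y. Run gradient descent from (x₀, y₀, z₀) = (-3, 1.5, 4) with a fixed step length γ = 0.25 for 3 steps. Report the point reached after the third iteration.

(2.6875, -3.5, -13.5)

∇φ = (2x - 7, 8y + 8, 10z)
Step 1: at (-3, 1.5, 4), ∇φ = (-13, 20, 40) → (-3, 1.5, 4) − 0.25·(-13, 20, 40) = (0.25, -3.5, -6)
Step 2: at (0.25, -3.5, -6), ∇φ = (-6.5, -20, -60) → (0.25, -3.5, -6) − 0.25·(-6.5, -20, -60) = (1.875, 1.5, 9)
Step 3: at (1.875, 1.5, 9), ∇φ = (-3.25, 20, 90) → (1.875, 1.5, 9) − 0.25·(-3.25, 20, 90) = (2.6875, -3.5, -13.5)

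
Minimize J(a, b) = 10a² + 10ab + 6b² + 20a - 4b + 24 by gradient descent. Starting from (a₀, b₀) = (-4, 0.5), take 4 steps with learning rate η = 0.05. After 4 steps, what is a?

∇J = (20a + 10b + 20, 10a + 12b - 4)
(a₁, b₁) = (-4, 0.5) − 0.05·(-55, -38) = (-1.25, 2.4)
(a₂, b₂) = (-1.25, 2.4) − 0.05·(19, 12.3) = (-2.2, 1.785)
(a₃, b₃) = (-2.2, 1.785) − 0.05·(-6.15, -4.58) = (-1.8925, 2.014)
(a₄, b₄) = (-1.8925, 2.014) − 0.05·(2.29, 1.243) = (-2.007, 1.95185)
a = -2.007

-2.007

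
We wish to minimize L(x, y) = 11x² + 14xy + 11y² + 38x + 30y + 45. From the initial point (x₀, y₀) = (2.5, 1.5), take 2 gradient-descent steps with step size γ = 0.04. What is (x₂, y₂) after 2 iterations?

∇L = (22x + 14y + 38, 14x + 22y + 30)
Step 1: at (2.5, 1.5), ∇L = (114, 98) → (2.5, 1.5) − 0.04·(114, 98) = (-2.06, -2.42)
Step 2: at (-2.06, -2.42), ∇L = (-41.2, -52.08) → (-2.06, -2.42) − 0.04·(-41.2, -52.08) = (-0.412, -0.3368)

(-0.412, -0.3368)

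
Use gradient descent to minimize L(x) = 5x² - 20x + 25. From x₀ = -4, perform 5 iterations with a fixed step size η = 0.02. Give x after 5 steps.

L′(x) = 10x - 20
Step 1: L′(-4) = -60; x₁ = -4 − 0.02·(-60) = -2.8
Step 2: L′(-2.8) = -48; x₂ = -2.8 − 0.02·(-48) = -1.84
Step 3: L′(-1.84) = -38.4; x₃ = -1.84 − 0.02·(-38.4) = -1.072
Step 4: L′(-1.072) = -30.72; x₄ = -1.072 − 0.02·(-30.72) = -0.4576
Step 5: L′(-0.4576) = -24.576; x₅ = -0.4576 − 0.02·(-24.576) = 0.03392

0.03392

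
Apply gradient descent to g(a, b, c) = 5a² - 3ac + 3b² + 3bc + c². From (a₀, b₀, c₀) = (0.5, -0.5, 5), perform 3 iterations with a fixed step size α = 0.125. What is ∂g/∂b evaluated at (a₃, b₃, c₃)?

0.48046875

∇g = (10a - 3c, 6b + 3c, -3a + 3b + 2c)
(a₁, b₁, c₁) = (0.5, -0.5, 5) − 0.125·(-10, 12, 7) = (1.75, -2, 4.125)
(a₂, b₂, c₂) = (1.75, -2, 4.125) − 0.125·(5.125, 0.375, -3) = (1.109375, -2.046875, 4.5)
(a₃, b₃, c₃) = (1.109375, -2.046875, 4.5) − 0.125·(-2.40625, 1.21875, -0.46875) = (1.41015625, -2.19921875, 4.55859375)
∂g/∂b at (1.41015625, -2.19921875, 4.55859375) = 0.48046875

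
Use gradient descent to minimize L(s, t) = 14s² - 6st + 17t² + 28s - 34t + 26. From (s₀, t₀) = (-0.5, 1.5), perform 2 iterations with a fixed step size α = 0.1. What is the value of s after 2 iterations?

-1.3

∇L = (28s - 6t + 28, -6s + 34t - 34)
(s₁, t₁) = (-0.5, 1.5) − 0.1·(5, 20) = (-1, -0.5)
(s₂, t₂) = (-1, -0.5) − 0.1·(3, -45) = (-1.3, 4)
s = -1.3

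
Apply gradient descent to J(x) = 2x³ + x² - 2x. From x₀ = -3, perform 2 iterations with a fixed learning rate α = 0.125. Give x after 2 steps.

J′(x) = 6x² + 2x - 2
x₁ = -3 − 0.125·46 = -8.75
x₂ = -8.75 − 0.125·439.875 = -63.734375

-63.734375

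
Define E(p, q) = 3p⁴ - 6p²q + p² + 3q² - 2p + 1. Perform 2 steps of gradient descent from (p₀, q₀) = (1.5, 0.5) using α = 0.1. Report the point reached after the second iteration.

(1.97625, 2.4575)

∇E = (12p³ - 12pq + 2p - 2, -6p² + 6q)
Step 1: at (1.5, 0.5), ∇E = (32.5, -10.5) → (1.5, 0.5) − 0.1·(32.5, -10.5) = (-1.75, 1.55)
Step 2: at (-1.75, 1.55), ∇E = (-37.2625, -9.075) → (-1.75, 1.55) − 0.1·(-37.2625, -9.075) = (1.97625, 2.4575)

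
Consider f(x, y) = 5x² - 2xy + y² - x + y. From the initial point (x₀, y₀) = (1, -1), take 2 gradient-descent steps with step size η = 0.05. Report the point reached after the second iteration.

∇f = (10x - 2y - 1, -2x + 2y + 1)
Step 1: at (1, -1), ∇f = (11, -3) → (1, -1) − 0.05·(11, -3) = (0.45, -0.85)
Step 2: at (0.45, -0.85), ∇f = (5.2, -1.6) → (0.45, -0.85) − 0.05·(5.2, -1.6) = (0.19, -0.77)

(0.19, -0.77)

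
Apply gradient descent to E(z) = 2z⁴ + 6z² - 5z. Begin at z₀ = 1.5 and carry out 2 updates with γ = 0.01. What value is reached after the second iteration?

0.91152

E′(z) = 8z³ + 12z - 5
Step 1: E′(1.5) = 40; z₁ = 1.5 − 0.01·40 = 1.1
Step 2: E′(1.1) = 18.848; z₂ = 1.1 − 0.01·18.848 = 0.91152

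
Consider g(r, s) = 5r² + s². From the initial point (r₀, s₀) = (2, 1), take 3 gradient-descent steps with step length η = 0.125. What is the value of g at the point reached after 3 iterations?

0.182861328125

∇g = (10r, 2s)
Step 1: at (2, 1), ∇g = (20, 2) → (2, 1) − 0.125·(20, 2) = (-0.5, 0.75)
Step 2: at (-0.5, 0.75), ∇g = (-5, 1.5) → (-0.5, 0.75) − 0.125·(-5, 1.5) = (0.125, 0.5625)
Step 3: at (0.125, 0.5625), ∇g = (1.25, 1.125) → (0.125, 0.5625) − 0.125·(1.25, 1.125) = (-0.03125, 0.421875)
g(-0.03125, 0.421875) = 0.182861328125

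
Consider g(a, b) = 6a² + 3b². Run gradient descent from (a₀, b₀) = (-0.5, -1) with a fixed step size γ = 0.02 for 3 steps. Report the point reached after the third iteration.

(-0.219488, -0.681472)

∇g = (12a, 6b)
Step 1: at (-0.5, -1), ∇g = (-6, -6) → (-0.5, -1) − 0.02·(-6, -6) = (-0.38, -0.88)
Step 2: at (-0.38, -0.88), ∇g = (-4.56, -5.28) → (-0.38, -0.88) − 0.02·(-4.56, -5.28) = (-0.2888, -0.7744)
Step 3: at (-0.2888, -0.7744), ∇g = (-3.4656, -4.6464) → (-0.2888, -0.7744) − 0.02·(-3.4656, -4.6464) = (-0.219488, -0.681472)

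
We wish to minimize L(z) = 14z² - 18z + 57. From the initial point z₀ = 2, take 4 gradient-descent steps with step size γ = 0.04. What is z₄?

0.64313856

L′(z) = 28z - 18
Step 1: L′(2) = 38; z₁ = 2 − 0.04·38 = 0.48
Step 2: L′(0.48) = -4.56; z₂ = 0.48 − 0.04·(-4.56) = 0.6624
Step 3: L′(0.6624) = 0.5472; z₃ = 0.6624 − 0.04·0.5472 = 0.640512
Step 4: L′(0.640512) = -0.065664; z₄ = 0.640512 − 0.04·(-0.065664) = 0.64313856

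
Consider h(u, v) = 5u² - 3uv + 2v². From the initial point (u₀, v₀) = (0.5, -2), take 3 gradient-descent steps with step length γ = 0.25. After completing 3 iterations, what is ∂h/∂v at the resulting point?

∇h = (10u - 3v, -3u + 4v)
Step 1: at (0.5, -2), ∇h = (11, -9.5) → (0.5, -2) − 0.25·(11, -9.5) = (-2.25, 0.375)
Step 2: at (-2.25, 0.375), ∇h = (-23.625, 8.25) → (-2.25, 0.375) − 0.25·(-23.625, 8.25) = (3.65625, -1.6875)
Step 3: at (3.65625, -1.6875), ∇h = (41.625, -17.71875) → (3.65625, -1.6875) − 0.25·(41.625, -17.71875) = (-6.75, 2.7421875)
∂h/∂v at (-6.75, 2.7421875) = 31.21875

31.21875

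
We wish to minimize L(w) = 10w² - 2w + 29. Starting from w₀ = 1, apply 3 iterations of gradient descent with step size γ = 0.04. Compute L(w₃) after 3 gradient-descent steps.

28.9005184

L′(w) = 20w - 2
Step 1: L′(1) = 18; w₁ = 1 − 0.04·18 = 0.28
Step 2: L′(0.28) = 3.6; w₂ = 0.28 − 0.04·3.6 = 0.136
Step 3: L′(0.136) = 0.72; w₃ = 0.136 − 0.04·0.72 = 0.1072
L(0.1072) = 28.9005184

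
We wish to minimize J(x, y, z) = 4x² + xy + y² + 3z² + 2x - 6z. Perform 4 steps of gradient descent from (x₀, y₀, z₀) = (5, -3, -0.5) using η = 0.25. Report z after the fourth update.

∇J = (8x + y + 2, x + 2y, 6z - 6)
Step 1: at (5, -3, -0.5), ∇J = (39, -1, -9) → (5, -3, -0.5) − 0.25·(39, -1, -9) = (-4.75, -2.75, 1.75)
Step 2: at (-4.75, -2.75, 1.75), ∇J = (-38.75, -10.25, 4.5) → (-4.75, -2.75, 1.75) − 0.25·(-38.75, -10.25, 4.5) = (4.9375, -0.1875, 0.625)
Step 3: at (4.9375, -0.1875, 0.625), ∇J = (41.3125, 4.5625, -2.25) → (4.9375, -0.1875, 0.625) − 0.25·(41.3125, 4.5625, -2.25) = (-5.390625, -1.328125, 1.1875)
Step 4: at (-5.390625, -1.328125, 1.1875), ∇J = (-42.453125, -8.046875, 1.125) → (-5.390625, -1.328125, 1.1875) − 0.25·(-42.453125, -8.046875, 1.125) = (5.22265625, 0.68359375, 0.90625)
z = 0.90625

0.90625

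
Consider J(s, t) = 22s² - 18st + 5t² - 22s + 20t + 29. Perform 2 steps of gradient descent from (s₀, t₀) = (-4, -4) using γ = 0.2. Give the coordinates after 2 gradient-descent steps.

(-212.8, 86.72)

∇J = (44s - 18t - 22, -18s + 10t + 20)
Step 1: at (-4, -4), ∇J = (-126, 52) → (-4, -4) − 0.2·(-126, 52) = (21.2, -14.4)
Step 2: at (21.2, -14.4), ∇J = (1170, -505.6) → (21.2, -14.4) − 0.2·(1170, -505.6) = (-212.8, 86.72)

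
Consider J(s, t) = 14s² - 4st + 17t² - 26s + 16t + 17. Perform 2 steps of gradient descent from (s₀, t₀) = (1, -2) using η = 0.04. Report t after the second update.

-0.6304

∇J = (28s - 4t - 26, -4s + 34t + 16)
Step 1: at (1, -2), ∇J = (10, -56) → (1, -2) − 0.04·(10, -56) = (0.6, 0.24)
Step 2: at (0.6, 0.24), ∇J = (-10.16, 21.76) → (0.6, 0.24) − 0.04·(-10.16, 21.76) = (1.0064, -0.6304)
t = -0.6304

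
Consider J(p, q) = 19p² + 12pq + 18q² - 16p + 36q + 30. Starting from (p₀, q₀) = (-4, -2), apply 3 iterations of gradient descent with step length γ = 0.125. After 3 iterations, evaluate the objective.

7307593.82421875

∇J = (38p + 12q - 16, 12p + 36q + 36)
Step 1: at (-4, -2), ∇J = (-192, -84) → (-4, -2) − 0.125·(-192, -84) = (20, 8.5)
Step 2: at (20, 8.5), ∇J = (846, 582) → (20, 8.5) − 0.125·(846, 582) = (-85.75, -64.25)
Step 3: at (-85.75, -64.25), ∇J = (-4045.5, -3306) → (-85.75, -64.25) − 0.125·(-4045.5, -3306) = (419.9375, 349)
J(419.9375, 349) = 7307593.82421875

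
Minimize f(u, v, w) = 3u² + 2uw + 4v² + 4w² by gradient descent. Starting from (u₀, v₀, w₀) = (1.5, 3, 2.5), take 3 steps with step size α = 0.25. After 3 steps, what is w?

∇f = (6u + 2w, 8v, 2u + 8w)
(u₁, v₁, w₁) = (1.5, 3, 2.5) − 0.25·(14, 24, 23) = (-2, -3, -3.25)
(u₂, v₂, w₂) = (-2, -3, -3.25) − 0.25·(-18.5, -24, -30) = (2.625, 3, 4.25)
(u₃, v₃, w₃) = (2.625, 3, 4.25) − 0.25·(24.25, 24, 39.25) = (-3.4375, -3, -5.5625)
w = -5.5625

-5.5625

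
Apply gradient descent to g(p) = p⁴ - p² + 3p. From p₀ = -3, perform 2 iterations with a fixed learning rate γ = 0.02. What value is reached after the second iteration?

-1.03590336

g′(p) = 4p³ - 2p + 3
p₁ = -3 − 0.02·(-99) = -1.02
p₂ = -1.02 − 0.02·0.795168 = -1.03590336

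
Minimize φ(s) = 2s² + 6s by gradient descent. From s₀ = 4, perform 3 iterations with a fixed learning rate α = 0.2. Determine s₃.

φ′(s) = 4s + 6
Step 1: φ′(4) = 22; s₁ = 4 − 0.2·22 = -0.4
Step 2: φ′(-0.4) = 4.4; s₂ = -0.4 − 0.2·4.4 = -1.28
Step 3: φ′(-1.28) = 0.88; s₃ = -1.28 − 0.2·0.88 = -1.456

-1.456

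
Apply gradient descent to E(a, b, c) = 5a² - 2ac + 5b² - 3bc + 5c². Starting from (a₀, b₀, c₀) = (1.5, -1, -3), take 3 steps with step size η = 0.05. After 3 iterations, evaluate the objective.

1.712549609375

∇E = (10a - 2c, 10b - 3c, -2a - 3b + 10c)
(a₁, b₁, c₁) = (1.5, -1, -3) − 0.05·(21, -1, -30) = (0.45, -0.95, -1.5)
(a₂, b₂, c₂) = (0.45, -0.95, -1.5) − 0.05·(7.5, -5, -13.05) = (0.075, -0.7, -0.8475)
(a₃, b₃, c₃) = (0.075, -0.7, -0.8475) − 0.05·(2.445, -4.4575, -6.525) = (-0.04725, -0.477125, -0.52125)
E(-0.04725, -0.477125, -0.52125) = 1.712549609375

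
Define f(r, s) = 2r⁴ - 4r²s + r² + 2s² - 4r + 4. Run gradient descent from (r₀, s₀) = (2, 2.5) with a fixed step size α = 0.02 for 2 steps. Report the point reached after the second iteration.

∇f = (8r³ - 8rs + 2r - 4, -4r² + 4s)
Step 1: at (2, 2.5), ∇f = (24, -6) → (2, 2.5) − 0.02·(24, -6) = (1.52, 2.62)
Step 2: at (1.52, 2.62), ∇f = (-4.724736, 1.2384) → (1.52, 2.62) − 0.02·(-4.724736, 1.2384) = (1.61449472, 2.595232)

(1.61449472, 2.595232)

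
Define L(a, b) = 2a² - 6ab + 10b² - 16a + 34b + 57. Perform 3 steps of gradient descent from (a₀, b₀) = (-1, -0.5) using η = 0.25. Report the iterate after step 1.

(3.25, -8)

∇L = (4a - 6b - 16, -6a + 20b + 34)
(a₁, b₁) = (-1, -0.5) − 0.25·(-17, 30) = (3.25, -8)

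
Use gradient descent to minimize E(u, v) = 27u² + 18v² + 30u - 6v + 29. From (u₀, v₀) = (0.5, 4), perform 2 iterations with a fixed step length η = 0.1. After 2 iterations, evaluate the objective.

∇E = (54u + 30, 36v - 6)
(u₁, v₁) = (0.5, 4) − 0.1·(57, 138) = (-5.2, -9.8)
(u₂, v₂) = (-5.2, -9.8) − 0.1·(-250.8, -358.8) = (19.88, 26.08)
E(19.88, 26.08) = 23382.704

23382.704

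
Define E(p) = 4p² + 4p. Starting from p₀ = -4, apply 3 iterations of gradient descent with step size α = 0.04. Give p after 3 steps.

E′(p) = 8p + 4
p₁ = -4 − 0.04·(-28) = -2.88
p₂ = -2.88 − 0.04·(-19.04) = -2.1184
p₃ = -2.1184 − 0.04·(-12.9472) = -1.600512

-1.600512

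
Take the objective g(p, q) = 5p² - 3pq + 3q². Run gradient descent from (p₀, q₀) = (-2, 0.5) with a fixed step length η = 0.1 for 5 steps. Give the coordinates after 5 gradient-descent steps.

(-0.012945, -0.02464)

∇g = (10p - 3q, -3p + 6q)
(p₁, q₁) = (-2, 0.5) − 0.1·(-21.5, 9) = (0.15, -0.4)
(p₂, q₂) = (0.15, -0.4) − 0.1·(2.7, -2.85) = (-0.12, -0.115)
(p₃, q₃) = (-0.12, -0.115) − 0.1·(-0.855, -0.33) = (-0.0345, -0.082)
(p₄, q₄) = (-0.0345, -0.082) − 0.1·(-0.099, -0.3885) = (-0.0246, -0.04315)
(p₅, q₅) = (-0.0246, -0.04315) − 0.1·(-0.11655, -0.1851) = (-0.012945, -0.02464)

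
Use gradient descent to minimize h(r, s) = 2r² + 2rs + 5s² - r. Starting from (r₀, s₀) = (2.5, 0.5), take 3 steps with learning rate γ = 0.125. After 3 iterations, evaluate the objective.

0.108642578125

∇h = (4r + 2s - 1, 2r + 10s)
(r₁, s₁) = (2.5, 0.5) − 0.125·(10, 10) = (1.25, -0.75)
(r₂, s₂) = (1.25, -0.75) − 0.125·(2.5, -5) = (0.9375, -0.125)
(r₃, s₃) = (0.9375, -0.125) − 0.125·(2.5, 0.625) = (0.625, -0.203125)
h(0.625, -0.203125) = 0.108642578125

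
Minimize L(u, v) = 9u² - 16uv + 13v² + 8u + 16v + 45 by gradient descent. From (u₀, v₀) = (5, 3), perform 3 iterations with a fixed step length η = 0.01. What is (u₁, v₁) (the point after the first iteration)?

∇L = (18u - 16v + 8, -16u + 26v + 16)
(u₁, v₁) = (5, 3) − 0.01·(50, 14) = (4.5, 2.86)

(4.5, 2.86)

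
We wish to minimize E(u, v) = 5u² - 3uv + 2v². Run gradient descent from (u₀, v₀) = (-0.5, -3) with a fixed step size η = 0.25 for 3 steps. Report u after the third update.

∇E = (10u - 3v, -3u + 4v)
Step 1: at (-0.5, -3), ∇E = (4, -10.5) → (-0.5, -3) − 0.25·(4, -10.5) = (-1.5, -0.375)
Step 2: at (-1.5, -0.375), ∇E = (-13.875, 3) → (-1.5, -0.375) − 0.25·(-13.875, 3) = (1.96875, -1.125)
Step 3: at (1.96875, -1.125), ∇E = (23.0625, -10.40625) → (1.96875, -1.125) − 0.25·(23.0625, -10.40625) = (-3.796875, 1.4765625)
u = -3.796875

-3.796875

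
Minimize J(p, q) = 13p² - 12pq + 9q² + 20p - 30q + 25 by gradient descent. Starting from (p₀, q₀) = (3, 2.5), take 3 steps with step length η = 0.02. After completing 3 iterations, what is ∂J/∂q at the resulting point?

∇J = (26p - 12q + 20, -12p + 18q - 30)
Step 1: at (3, 2.5), ∇J = (68, -21) → (3, 2.5) − 0.02·(68, -21) = (1.64, 2.92)
Step 2: at (1.64, 2.92), ∇J = (27.6, 2.88) → (1.64, 2.92) − 0.02·(27.6, 2.88) = (1.088, 2.8624)
Step 3: at (1.088, 2.8624), ∇J = (13.9392, 8.4672) → (1.088, 2.8624) − 0.02·(13.9392, 8.4672) = (0.809216, 2.693056)
∂J/∂q at (0.809216, 2.693056) = 8.764416

8.764416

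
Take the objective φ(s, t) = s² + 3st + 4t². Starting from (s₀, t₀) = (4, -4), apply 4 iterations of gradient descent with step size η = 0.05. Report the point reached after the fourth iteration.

(4.068225, -1.881225)

∇φ = (2s + 3t, 3s + 8t)
Step 1: at (4, -4), ∇φ = (-4, -20) → (4, -4) − 0.05·(-4, -20) = (4.2, -3)
Step 2: at (4.2, -3), ∇φ = (-0.6, -11.4) → (4.2, -3) − 0.05·(-0.6, -11.4) = (4.23, -2.43)
Step 3: at (4.23, -2.43), ∇φ = (1.17, -6.75) → (4.23, -2.43) − 0.05·(1.17, -6.75) = (4.1715, -2.0925)
Step 4: at (4.1715, -2.0925), ∇φ = (2.0655, -4.2255) → (4.1715, -2.0925) − 0.05·(2.0655, -4.2255) = (4.068225, -1.881225)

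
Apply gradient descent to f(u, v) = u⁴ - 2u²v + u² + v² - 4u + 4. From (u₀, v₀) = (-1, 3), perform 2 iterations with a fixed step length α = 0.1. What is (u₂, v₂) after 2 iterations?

(-1.1168, 2.368)

∇f = (4u³ - 4uv + 2u - 4, -2u² + 2v)
(u₁, v₁) = (-1, 3) − 0.1·(2, 4) = (-1.2, 2.6)
(u₂, v₂) = (-1.2, 2.6) − 0.1·(-0.832, 2.32) = (-1.1168, 2.368)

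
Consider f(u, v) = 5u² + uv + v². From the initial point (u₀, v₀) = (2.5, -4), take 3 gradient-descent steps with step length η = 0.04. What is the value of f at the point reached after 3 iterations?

11.632683433984

∇f = (10u + v, u + 2v)
(u₁, v₁) = (2.5, -4) − 0.04·(21, -5.5) = (1.66, -3.78)
(u₂, v₂) = (1.66, -3.78) − 0.04·(12.82, -5.9) = (1.1472, -3.544)
(u₃, v₃) = (1.1472, -3.544) − 0.04·(7.928, -5.9408) = (0.83008, -3.306368)
f(0.83008, -3.306368) = 11.632683433984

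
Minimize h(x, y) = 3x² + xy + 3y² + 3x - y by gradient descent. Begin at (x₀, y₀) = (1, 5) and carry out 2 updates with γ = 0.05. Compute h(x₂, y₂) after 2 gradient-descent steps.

15.449575

∇h = (6x + y + 3, x + 6y - 1)
Step 1: at (1, 5), ∇h = (14, 30) → (1, 5) − 0.05·(14, 30) = (0.3, 3.5)
Step 2: at (0.3, 3.5), ∇h = (8.3, 20.3) → (0.3, 3.5) − 0.05·(8.3, 20.3) = (-0.115, 2.485)
h(-0.115, 2.485) = 15.449575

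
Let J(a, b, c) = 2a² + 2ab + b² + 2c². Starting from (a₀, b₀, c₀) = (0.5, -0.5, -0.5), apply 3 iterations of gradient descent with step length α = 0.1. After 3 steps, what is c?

-0.108

∇J = (4a + 2b, 2a + 2b, 4c)
(a₁, b₁, c₁) = (0.5, -0.5, -0.5) − 0.1·(1, 0, -2) = (0.4, -0.5, -0.3)
(a₂, b₂, c₂) = (0.4, -0.5, -0.3) − 0.1·(0.6, -0.2, -1.2) = (0.34, -0.48, -0.18)
(a₃, b₃, c₃) = (0.34, -0.48, -0.18) − 0.1·(0.4, -0.28, -0.72) = (0.3, -0.452, -0.108)
c = -0.108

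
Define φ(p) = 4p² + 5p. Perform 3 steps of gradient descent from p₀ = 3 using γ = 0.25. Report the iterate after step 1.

φ′(p) = 8p + 5
p₁ = 3 − 0.25·29 = -4.25

-4.25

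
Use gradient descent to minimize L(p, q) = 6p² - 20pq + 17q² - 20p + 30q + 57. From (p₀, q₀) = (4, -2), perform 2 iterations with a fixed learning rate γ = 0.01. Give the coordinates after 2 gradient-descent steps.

∇L = (12p - 20q - 20, -20p + 34q + 30)
Step 1: at (4, -2), ∇L = (68, -118) → (4, -2) − 0.01·(68, -118) = (3.32, -0.82)
Step 2: at (3.32, -0.82), ∇L = (36.24, -64.28) → (3.32, -0.82) − 0.01·(36.24, -64.28) = (2.9576, -0.1772)

(2.9576, -0.1772)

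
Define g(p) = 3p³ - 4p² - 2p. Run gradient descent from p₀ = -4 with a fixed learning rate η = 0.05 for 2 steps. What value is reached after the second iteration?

g′(p) = 9p² - 8p - 2
p₁ = -4 − 0.05·174 = -12.7
p₂ = -12.7 − 0.05·1551.21 = -90.2605

-90.2605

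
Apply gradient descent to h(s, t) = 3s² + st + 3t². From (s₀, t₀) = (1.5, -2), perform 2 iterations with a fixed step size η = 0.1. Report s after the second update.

∇h = (6s + t, s + 6t)
(s₁, t₁) = (1.5, -2) − 0.1·(7, -10.5) = (0.8, -0.95)
(s₂, t₂) = (0.8, -0.95) − 0.1·(3.85, -4.9) = (0.415, -0.46)
s = 0.415

0.415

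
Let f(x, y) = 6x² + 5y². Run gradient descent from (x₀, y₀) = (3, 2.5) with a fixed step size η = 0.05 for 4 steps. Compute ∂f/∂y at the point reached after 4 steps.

1.5625

∇f = (12x, 10y)
Step 1: at (3, 2.5), ∇f = (36, 25) → (3, 2.5) − 0.05·(36, 25) = (1.2, 1.25)
Step 2: at (1.2, 1.25), ∇f = (14.4, 12.5) → (1.2, 1.25) − 0.05·(14.4, 12.5) = (0.48, 0.625)
Step 3: at (0.48, 0.625), ∇f = (5.76, 6.25) → (0.48, 0.625) − 0.05·(5.76, 6.25) = (0.192, 0.3125)
Step 4: at (0.192, 0.3125), ∇f = (2.304, 3.125) → (0.192, 0.3125) − 0.05·(2.304, 3.125) = (0.0768, 0.15625)
∂f/∂y at (0.0768, 0.15625) = 1.5625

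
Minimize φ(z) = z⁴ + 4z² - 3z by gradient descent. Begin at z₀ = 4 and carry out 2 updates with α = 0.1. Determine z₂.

φ′(z) = 4z³ + 8z - 3
Step 1: φ′(4) = 285; z₁ = 4 − 0.1·285 = -24.5
Step 2: φ′(-24.5) = -59023.5; z₂ = -24.5 − 0.1·(-59023.5) = 5877.85

5877.85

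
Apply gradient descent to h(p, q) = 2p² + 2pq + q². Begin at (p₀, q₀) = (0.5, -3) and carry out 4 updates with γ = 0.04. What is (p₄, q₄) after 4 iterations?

(0.92435584, -2.35143936)

∇h = (4p + 2q, 2p + 2q)
Step 1: at (0.5, -3), ∇h = (-4, -5) → (0.5, -3) − 0.04·(-4, -5) = (0.66, -2.8)
Step 2: at (0.66, -2.8), ∇h = (-2.96, -4.28) → (0.66, -2.8) − 0.04·(-2.96, -4.28) = (0.7784, -2.6288)
Step 3: at (0.7784, -2.6288), ∇h = (-2.144, -3.7008) → (0.7784, -2.6288) − 0.04·(-2.144, -3.7008) = (0.86416, -2.480768)
Step 4: at (0.86416, -2.480768), ∇h = (-1.504896, -3.233216) → (0.86416, -2.480768) − 0.04·(-1.504896, -3.233216) = (0.92435584, -2.35143936)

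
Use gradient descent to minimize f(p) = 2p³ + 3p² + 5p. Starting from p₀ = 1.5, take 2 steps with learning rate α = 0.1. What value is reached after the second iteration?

f′(p) = 6p² + 6p + 5
Step 1: f′(1.5) = 27.5; p₁ = 1.5 − 0.1·27.5 = -1.25
Step 2: f′(-1.25) = 6.875; p₂ = -1.25 − 0.1·6.875 = -1.9375

-1.9375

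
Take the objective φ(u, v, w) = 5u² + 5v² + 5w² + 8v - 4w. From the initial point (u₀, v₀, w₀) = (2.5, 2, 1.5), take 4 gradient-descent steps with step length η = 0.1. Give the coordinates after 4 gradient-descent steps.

∇φ = (10u, 10v + 8, 10w - 4)
(u₁, v₁, w₁) = (2.5, 2, 1.5) − 0.1·(25, 28, 11) = (0, -0.8, 0.4)
(u₂, v₂, w₂) = (0, -0.8, 0.4) − 0.1·(0, 0, 0) = (0, -0.8, 0.4)
(u₃, v₃, w₃) = (0, -0.8, 0.4) − 0.1·(0, 0, 0) = (0, -0.8, 0.4)
(u₄, v₄, w₄) = (0, -0.8, 0.4) − 0.1·(0, 0, 0) = (0, -0.8, 0.4)

(0, -0.8, 0.4)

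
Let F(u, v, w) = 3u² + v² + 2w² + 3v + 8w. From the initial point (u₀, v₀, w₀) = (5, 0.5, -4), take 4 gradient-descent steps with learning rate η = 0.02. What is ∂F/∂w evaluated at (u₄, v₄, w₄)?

∇F = (6u, 2v + 3, 4w + 8)
(u₁, v₁, w₁) = (5, 0.5, -4) − 0.02·(30, 4, -8) = (4.4, 0.42, -3.84)
(u₂, v₂, w₂) = (4.4, 0.42, -3.84) − 0.02·(26.4, 3.84, -7.36) = (3.872, 0.3432, -3.6928)
(u₃, v₃, w₃) = (3.872, 0.3432, -3.6928) − 0.02·(23.232, 3.6864, -6.7712) = (3.40736, 0.269472, -3.557376)
(u₄, v₄, w₄) = (3.40736, 0.269472, -3.557376) − 0.02·(20.44416, 3.538944, -6.229504) = (2.9984768, 0.19869312, -3.43278592)
∂F/∂w at (2.9984768, 0.19869312, -3.43278592) = -5.73114368

-5.73114368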